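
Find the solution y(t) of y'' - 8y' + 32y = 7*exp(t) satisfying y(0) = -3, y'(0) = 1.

Characteristic equation r² - 8r + 32 = 0 has discriminant (-8)² - 4·(32) = -64 < 0, so r = 4 ± 4i.
Hence y_h = C1*cos(4*t)*exp(4*t) + C2*exp(4*t)*sin(4*t).
Try y_p = A*exp(t). Substituting into the equation and dividing by exp(t) gives A = 7/25, so y_p = 7*exp(t)/25.
General solution: y = 7*exp(t)/25 + C1*cos(4*t)*exp(4*t) + C2*exp(4*t)*sin(4*t).
Apply the initial conditions: y(0) = 7/25 + C1 = -3 and y'(0) = 7/25 + 4*C1 + 4*C2 = 1. Solving gives C1 = -82/25, C2 = 173/50.

y = 7*exp(t)/25 - 82*cos(4*t)*exp(4*t)/25 + 173*exp(4*t)*sin(4*t)/50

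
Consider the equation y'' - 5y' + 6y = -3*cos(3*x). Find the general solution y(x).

Characteristic equation r² - 5r + 6 = 0 factors as (r - 2)(r - 3) = 0, so r = 2, 3.
Hence y_h = C1*exp(2*x) + C2*exp(3*x).
Try y_p = A*cos(3*x) + B*sin(3*x). Substituting and equating the coefficients of cos(3x) and sin(3x) gives A = 1/26, B = 5/26, so y_p = cos(3*x)/26 + 5*sin(3*x)/26.

y = cos(3*x)/26 + 5*sin(3*x)/26 + C1*exp(2*x) + C2*exp(3*x)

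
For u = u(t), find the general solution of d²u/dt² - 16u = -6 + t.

Characteristic equation r² - 16 = 0 factors as (r + 4)(r - 4) = 0, so r = -4, 4.
Hence u_h = C1*exp(-4*t) + C2*exp(4*t).
For the particular solution try u_p = A0 + A1*t. Substituting and matching coefficients of each power of t gives A0 = 3/8, A1 = -1/16, so u_p = 3/8 - t/16.

u = 3/8 - t/16 + C1*exp(-4*t) + C2*exp(4*t)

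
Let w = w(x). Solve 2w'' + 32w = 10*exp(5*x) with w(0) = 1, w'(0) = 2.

Divide through by 2: w'' + 16w = 5*exp(5*x).
Characteristic equation r² + 16 = 0 has discriminant (0)² - 4·(16) = -64 < 0, so r = ± 4i.
Hence w_h = C1*cos(4*x) + C2*sin(4*x).
Try w_p = A*exp(5*x). Substituting into the equation and dividing by exp(5*x) gives A = 5/41, so w_p = 5*exp(5*x)/41.
General solution: w = 5*exp(5*x)/41 + C1*cos(4*x) + C2*sin(4*x).
Apply the initial conditions: w(0) = 5/41 + C1 = 1 and w'(0) = 25/41 + 4*C2 = 2. Solving gives C1 = 36/41, C2 = 57/164.

w = 5*exp(5*x)/41 + 36*cos(4*x)/41 + 57*sin(4*x)/164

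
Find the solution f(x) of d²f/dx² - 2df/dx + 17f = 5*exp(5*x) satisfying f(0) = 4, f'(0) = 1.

Characteristic equation r² - 2r + 17 = 0 has discriminant (-2)² - 4·(17) = -64 < 0, so r = 1 ± 4i.
Hence f_h = C1*cos(4*x)*exp(x) + C2*exp(x)*sin(4*x).
Try f_p = A*exp(5*x). Substituting into the equation and dividing by exp(5*x) gives A = 5/32, so f_p = 5*exp(5*x)/32.
General solution: f = 5*exp(5*x)/32 + C1*cos(4*x)*exp(x) + C2*exp(x)*sin(4*x).
Apply the initial conditions: f(0) = 5/32 + C1 = 4 and f'(0) = 25/32 + C1 + 4*C2 = 1. Solving gives C1 = 123/32, C2 = -29/32.

f = 5*exp(5*x)/32 - 29*exp(x)*sin(4*x)/32 + 123*cos(4*x)*exp(x)/32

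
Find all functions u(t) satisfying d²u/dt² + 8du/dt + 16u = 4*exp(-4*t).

u = C1*exp(-4*t) + 2*t**2*exp(-4*t) + C2*t*exp(-4*t)

Characteristic equation r² + 8r + 16 = 0 has discriminant (8)² - 4·(16) = 0, so r = -4 is a repeated root.
Hence u_h = (C1 + C2*t)*exp(-4*t).
Since exp(-4*t) solves the homogeneous equation (r = -4 is a root of multiplicity 2), multiply the trial by t^2. Try u_p = A*t^2*exp(-4*t). Substituting into the equation and dividing by exp(-4*t) gives A = 2, so u_p = 2*t^2*exp(-4*t).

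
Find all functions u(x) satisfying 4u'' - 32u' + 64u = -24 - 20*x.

Divide through by 4: u'' - 8u' + 16u = -6 - 5*x.
Characteristic equation r² - 8r + 16 = 0 has discriminant (-8)² - 4·(16) = 0, so r = 4 is a repeated root.
Hence u_h = (C1 + C2*x)*exp(4*x).
For the particular solution try u_p = A0 + A1*x. Substituting and matching coefficients of each power of x gives A0 = -17/32, A1 = -5/16, so u_p = -17/32 - 5*x/16.

u = -17/32 - 5*x/16 + C1*exp(4*x) + C2*x*exp(4*x)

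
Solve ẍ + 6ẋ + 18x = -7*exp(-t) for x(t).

x = -7*exp(-t)/13 + C1*cos(3*t)*exp(-3*t) + C2*exp(-3*t)*sin(3*t)

Characteristic equation r² + 6r + 18 = 0 has discriminant (6)² - 4·(18) = -36 < 0, so r = -3 ± 3i.
Hence x_h = C1*cos(3*t)*exp(-3*t) + C2*exp(-3*t)*sin(3*t).
Try x_p = A*exp(-t). Substituting into the equation and dividing by exp(-t) gives A = -7/13, so x_p = -7*exp(-t)/13.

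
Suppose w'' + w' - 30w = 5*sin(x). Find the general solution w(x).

w = -155*sin(x)/962 - 5*cos(x)/962 + C1*exp(-6*x) + C2*exp(5*x)

Characteristic equation r² + r - 30 = 0 factors as (r + 6)(r - 5) = 0, so r = -6, 5.
Hence w_h = C1*exp(-6*x) + C2*exp(5*x).
Try w_p = A*cos(x) + B*sin(x). Substituting and equating the coefficients of cos(x) and sin(x) gives A = -5/962, B = -155/962, so w_p = -155*sin(x)/962 - 5*cos(x)/962.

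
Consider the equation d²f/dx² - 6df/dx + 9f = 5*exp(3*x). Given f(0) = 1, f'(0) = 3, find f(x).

f = 5*x**2*exp(3*x)/2 + exp(3*x)

Characteristic equation r² - 6r + 9 = 0 has discriminant (-6)² - 4·(9) = 0, so r = 3 is a repeated root.
Hence f_h = (C1 + C2*x)*exp(3*x).
Since exp(3*x) solves the homogeneous equation (r = 3 is a root of multiplicity 2), multiply the trial by x^2. Try f_p = A*x^2*exp(3*x). Substituting into the equation and dividing by exp(3*x) gives A = 5/2, so f_p = 5*x^2*exp(3*x)/2.
General solution: f = C1*exp(3*x) + 5*x^2*exp(3*x)/2 + C2*x*exp(3*x).
Apply the initial conditions: f(0) = C1 = 1 and f'(0) = C2 + 3*C1 = 3. Solving gives C1 = 1, C2 = 0.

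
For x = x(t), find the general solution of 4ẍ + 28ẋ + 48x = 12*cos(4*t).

Divide through by 4: x'' + 7x' + 12x = 3*cos(4*t).
Characteristic equation r² + 7r + 12 = 0 factors as (r + 3)(r + 4) = 0, so r = -3, -4.
Hence x_h = C1*exp(-3*t) + C2*exp(-4*t).
Try x_p = A*cos(4*t) + B*sin(4*t). Substituting and equating the coefficients of cos(4t) and sin(4t) gives A = -3/200, B = 21/200, so x_p = -3*cos(4*t)/200 + 21*sin(4*t)/200.

x = -3*cos(4*t)/200 + 21*sin(4*t)/200 + C1*exp(-3*t) + C2*exp(-4*t)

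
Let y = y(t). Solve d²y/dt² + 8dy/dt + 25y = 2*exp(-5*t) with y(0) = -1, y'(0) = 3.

y = exp(-5*t)/5 - 6*cos(3*t)*exp(-4*t)/5 - 4*exp(-4*t)*sin(3*t)/15

Characteristic equation r² + 8r + 25 = 0 has discriminant (8)² - 4·(25) = -36 < 0, so r = -4 ± 3i.
Hence y_h = C1*cos(3*t)*exp(-4*t) + C2*exp(-4*t)*sin(3*t).
Try y_p = A*exp(-5*t). Substituting into the equation and dividing by exp(-5*t) gives A = 1/5, so y_p = exp(-5*t)/5.
General solution: y = exp(-5*t)/5 + C1*cos(3*t)*exp(-4*t) + C2*exp(-4*t)*sin(3*t).
Apply the initial conditions: y(0) = 1/5 + C1 = -1 and y'(0) = -1 - 4*C1 + 3*C2 = 3. Solving gives C1 = -6/5, C2 = -4/15.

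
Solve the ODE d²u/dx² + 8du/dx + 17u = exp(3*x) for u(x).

u = exp(3*x)/50 + C1*cos(x)*exp(-4*x) + C2*exp(-4*x)*sin(x)

Characteristic equation r² + 8r + 17 = 0 has discriminant (8)² - 4·(17) = -4 < 0, so r = -4 ± i.
Hence u_h = C1*cos(x)*exp(-4*x) + C2*exp(-4*x)*sin(x).
Try u_p = A*exp(3*x). Substituting into the equation and dividing by exp(3*x) gives A = 1/50, so u_p = exp(3*x)/50.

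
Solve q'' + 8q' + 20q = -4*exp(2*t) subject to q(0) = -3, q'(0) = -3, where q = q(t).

q = -exp(2*t)/10 - 36*exp(-4*t)*sin(2*t)/5 - 29*cos(2*t)*exp(-4*t)/10

Characteristic equation r² + 8r + 20 = 0 has discriminant (8)² - 4·(20) = -16 < 0, so r = -4 ± 2i.
Hence q_h = C1*cos(2*t)*exp(-4*t) + C2*exp(-4*t)*sin(2*t).
Try q_p = A*exp(2*t). Substituting into the equation and dividing by exp(2*t) gives A = -1/10, so q_p = -exp(2*t)/10.
General solution: q = -exp(2*t)/10 + C1*cos(2*t)*exp(-4*t) + C2*exp(-4*t)*sin(2*t).
Apply the initial conditions: q(0) = -1/10 + C1 = -3 and q'(0) = -1/5 - 4*C1 + 2*C2 = -3. Solving gives C1 = -29/10, C2 = -36/5.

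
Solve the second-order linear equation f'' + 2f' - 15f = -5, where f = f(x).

f = 1/3 + C1*exp(-5*x) + C2*exp(3*x)

Characteristic equation r² + 2r - 15 = 0 factors as (r + 5)(r - 3) = 0, so r = -5, 3.
Hence f_h = C1*exp(-5*x) + C2*exp(3*x).
For the particular solution try f_p = A0. Substituting and matching coefficients of each power of x gives A0 = 1/3, so f_p = 1/3.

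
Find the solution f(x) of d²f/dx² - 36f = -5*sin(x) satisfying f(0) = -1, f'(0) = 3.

f = -82*exp(-6*x)/111 - 29*exp(6*x)/111 + 5*sin(x)/37

Characteristic equation r² - 36 = 0 factors as (r - 6)(r + 6) = 0, so r = 6, -6.
Hence f_h = C1*exp(6*x) + C2*exp(-6*x).
Try f_p = A*cos(x) + B*sin(x). Substituting and equating the coefficients of cos(x) and sin(x) gives A = 0, B = 5/37, so f_p = 5*sin(x)/37.
General solution: f = 5*sin(x)/37 + C1*exp(6*x) + C2*exp(-6*x).
Apply the initial conditions: f(0) = C1 + C2 = -1 and f'(0) = 5/37 - 6*C2 + 6*C1 = 3. Solving gives C1 = -29/111, C2 = -82/111.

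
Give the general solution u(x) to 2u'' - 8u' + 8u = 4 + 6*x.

Divide through by 2: u'' - 4u' + 4u = 2 + 3*x.
Characteristic equation r² - 4r + 4 = 0 has discriminant (-4)² - 4·(4) = 0, so r = 2 is a repeated root.
Hence u_h = (C1 + C2*x)*exp(2*x).
For the particular solution try u_p = A0 + A1*x. Substituting and matching coefficients of each power of x gives A0 = 5/4, A1 = 3/4, so u_p = 5/4 + 3*x/4.

u = 5/4 + 3*x/4 + C1*exp(2*x) + C2*x*exp(2*x)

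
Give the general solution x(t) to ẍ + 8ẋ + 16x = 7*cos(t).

Characteristic equation r² + 8r + 16 = 0 has discriminant (8)² - 4·(16) = 0, so r = -4 is a repeated root.
Hence x_h = (C1 + C2*t)*exp(-4*t).
Try x_p = A*cos(t) + B*sin(t). Substituting and equating the coefficients of cos(t) and sin(t) gives A = 105/289, B = 56/289, so x_p = 56*sin(t)/289 + 105*cos(t)/289.

x = 56*sin(t)/289 + 105*cos(t)/289 + C1*exp(-4*t) + C2*t*exp(-4*t)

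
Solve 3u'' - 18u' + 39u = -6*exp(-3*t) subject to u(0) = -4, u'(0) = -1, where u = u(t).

u = -exp(-3*t)/20 - 79*cos(2*t)*exp(3*t)/20 + 107*exp(3*t)*sin(2*t)/20

Divide through by 3: u'' - 6u' + 13u = -2*exp(-3*t).
Characteristic equation r² - 6r + 13 = 0 has discriminant (-6)² - 4·(13) = -16 < 0, so r = 3 ± 2i.
Hence u_h = C1*cos(2*t)*exp(3*t) + C2*exp(3*t)*sin(2*t).
Try u_p = A*exp(-3*t). Substituting into the equation and dividing by exp(-3*t) gives A = -1/20, so u_p = -exp(-3*t)/20.
General solution: u = -exp(-3*t)/20 + C1*cos(2*t)*exp(3*t) + C2*exp(3*t)*sin(2*t).
Apply the initial conditions: u(0) = -1/20 + C1 = -4 and u'(0) = 3/20 + 2*C2 + 3*C1 = -1. Solving gives C1 = -79/20, C2 = 107/20.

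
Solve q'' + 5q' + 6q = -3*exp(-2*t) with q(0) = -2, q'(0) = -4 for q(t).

q = -7*exp(-2*t) + 5*exp(-3*t) - 3*t*exp(-2*t)

Characteristic equation r² + 5r + 6 = 0 factors as (r + 2)(r + 3) = 0, so r = -2, -3.
Hence q_h = C1*exp(-2*t) + C2*exp(-3*t).
Since exp(-2*t) solves the homogeneous equation (r = -2 is a root of multiplicity 1), multiply the trial by t. Try q_p = A*t*exp(-2*t). Substituting into the equation and dividing by exp(-2*t) gives A = -3, so q_p = -3*t*exp(-2*t).
General solution: q = C1*exp(-2*t) + C2*exp(-3*t) - 3*t*exp(-2*t).
Apply the initial conditions: q(0) = C1 + C2 = -2 and q'(0) = -3 - 3*C2 - 2*C1 = -4. Solving gives C1 = -7, C2 = 5.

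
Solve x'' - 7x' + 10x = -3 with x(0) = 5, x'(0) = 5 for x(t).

Characteristic equation r² - 7r + 10 = 0 factors as (r - 5)(r - 2) = 0, so r = 5, 2.
Hence x_h = C1*exp(5*t) + C2*exp(2*t).
For the particular solution try x_p = A0. Substituting and matching coefficients of each power of t gives A0 = -3/10, so x_p = -3/10.
General solution: x = -3/10 + C1*exp(5*t) + C2*exp(2*t).
Apply the initial conditions: x(0) = -3/10 + C1 + C2 = 5 and x'(0) = 2*C2 + 5*C1 = 5. Solving gives C1 = -28/15, C2 = 43/6.

x = -3/10 - 28*exp(5*t)/15 + 43*exp(2*t)/6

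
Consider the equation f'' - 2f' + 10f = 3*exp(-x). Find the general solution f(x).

Characteristic equation r² - 2r + 10 = 0 has discriminant (-2)² - 4·(10) = -36 < 0, so r = 1 ± 3i.
Hence f_h = C1*cos(3*x)*exp(x) + C2*exp(x)*sin(3*x).
Try f_p = A*exp(-x). Substituting into the equation and dividing by exp(-x) gives A = 3/13, so f_p = 3*exp(-x)/13.

f = 3*exp(-x)/13 + C1*cos(3*x)*exp(x) + C2*exp(x)*sin(3*x)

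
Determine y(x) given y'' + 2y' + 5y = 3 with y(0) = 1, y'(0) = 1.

Characteristic equation r² + 2r + 5 = 0 has discriminant (2)² - 4·(5) = -16 < 0, so r = -1 ± 2i.
Hence y_h = C1*cos(2*x)*exp(-x) + C2*exp(-x)*sin(2*x).
For the particular solution try y_p = A0. Substituting and matching coefficients of each power of x gives A0 = 3/5, so y_p = 3/5.
General solution: y = 3/5 + C1*cos(2*x)*exp(-x) + C2*exp(-x)*sin(2*x).
Apply the initial conditions: y(0) = 3/5 + C1 = 1 and y'(0) = -C1 + 2*C2 = 1. Solving gives C1 = 2/5, C2 = 7/10.

y = 3/5 + 2*cos(2*x)*exp(-x)/5 + 7*exp(-x)*sin(2*x)/10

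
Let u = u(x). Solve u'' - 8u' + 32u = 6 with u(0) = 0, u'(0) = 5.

u = 3/16 - 3*cos(4*x)*exp(4*x)/16 + 23*exp(4*x)*sin(4*x)/16

Characteristic equation r² - 8r + 32 = 0 has discriminant (-8)² - 4·(32) = -64 < 0, so r = 4 ± 4i.
Hence u_h = C1*cos(4*x)*exp(4*x) + C2*exp(4*x)*sin(4*x).
For the particular solution try u_p = A0. Substituting and matching coefficients of each power of x gives A0 = 3/16, so u_p = 3/16.
General solution: u = 3/16 + C1*cos(4*x)*exp(4*x) + C2*exp(4*x)*sin(4*x).
Apply the initial conditions: u(0) = 3/16 + C1 = 0 and u'(0) = 4*C1 + 4*C2 = 5. Solving gives C1 = -3/16, C2 = 23/16.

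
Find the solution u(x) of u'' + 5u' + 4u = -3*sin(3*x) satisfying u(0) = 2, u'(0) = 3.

u = -116*exp(-4*x)/75 + 3*sin(3*x)/50 + 9*cos(3*x)/50 + 101*exp(-x)/30

Characteristic equation r² + 5r + 4 = 0 factors as (r + 1)(r + 4) = 0, so r = -1, -4.
Hence u_h = C1*exp(-x) + C2*exp(-4*x).
Try u_p = A*cos(3*x) + B*sin(3*x). Substituting and equating the coefficients of cos(3x) and sin(3x) gives A = 9/50, B = 3/50, so u_p = 3*sin(3*x)/50 + 9*cos(3*x)/50.
General solution: u = 3*sin(3*x)/50 + 9*cos(3*x)/50 + C1*exp(-x) + C2*exp(-4*x).
Apply the initial conditions: u(0) = 9/50 + C1 + C2 = 2 and u'(0) = 9/50 - C1 - 4*C2 = 3. Solving gives C1 = 101/30, C2 = -116/75.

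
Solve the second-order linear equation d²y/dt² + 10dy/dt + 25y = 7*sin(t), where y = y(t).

Characteristic equation r² + 10r + 25 = 0 has discriminant (10)² - 4·(25) = 0, so r = -5 is a repeated root.
Hence y_h = (C1 + C2*t)*exp(-5*t).
Try y_p = A*cos(t) + B*sin(t). Substituting and equating the coefficients of cos(t) and sin(t) gives A = -35/338, B = 42/169, so y_p = -35*cos(t)/338 + 42*sin(t)/169.

y = -35*cos(t)/338 + 42*sin(t)/169 + C1*exp(-5*t) + C2*t*exp(-5*t)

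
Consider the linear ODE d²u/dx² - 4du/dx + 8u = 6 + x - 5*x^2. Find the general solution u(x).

u = 21/32 - 5*x**2/8 - x/2 + C1*cos(2*x)*exp(2*x) + C2*exp(2*x)*sin(2*x)

Characteristic equation r² - 4r + 8 = 0 has discriminant (-4)² - 4·(8) = -16 < 0, so r = 2 ± 2i.
Hence u_h = C1*cos(2*x)*exp(2*x) + C2*exp(2*x)*sin(2*x).
For the particular solution try u_p = A0 + A1*x + A2*x^2. Substituting and matching coefficients of each power of x gives A0 = 21/32, A1 = -1/2, A2 = -5/8, so u_p = 21/32 - 5*x^2/8 - x/2.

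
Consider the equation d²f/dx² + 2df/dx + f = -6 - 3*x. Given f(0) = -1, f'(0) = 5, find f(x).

Characteristic equation r² + 2r + 1 = 0 has discriminant (2)² - 4·(1) = 0, so r = -1 is a repeated root.
Hence f_h = (C1 + C2*x)*exp(-x).
For the particular solution try f_p = A0 + A1*x. Substituting and matching coefficients of each power of x gives A0 = 0, A1 = -3, so f_p = -3*x.
General solution: f = -3*x + C1*exp(-x) + C2*x*exp(-x).
Apply the initial conditions: f(0) = C1 = -1 and f'(0) = -3 + C2 - C1 = 5. Solving gives C1 = -1, C2 = 7.

f = -exp(-x) - 3*x + 7*x*exp(-x)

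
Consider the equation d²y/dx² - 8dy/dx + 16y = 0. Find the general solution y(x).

Characteristic equation r² - 8r + 16 = 0 has discriminant (-8)² - 4·(16) = 0, so r = 4 is a repeated root.
Hence y_h = (C1 + C2*x)*exp(4*x).

y = C1*exp(4*x) + C2*x*exp(4*x)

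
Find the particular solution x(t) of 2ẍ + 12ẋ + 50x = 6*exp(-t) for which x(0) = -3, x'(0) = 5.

x = 3*exp(-t)/20 - 63*cos(4*t)*exp(-3*t)/20 - 43*exp(-3*t)*sin(4*t)/40

Divide through by 2: x'' + 6x' + 25x = 3*exp(-t).
Characteristic equation r² + 6r + 25 = 0 has discriminant (6)² - 4·(25) = -64 < 0, so r = -3 ± 4i.
Hence x_h = C1*cos(4*t)*exp(-3*t) + C2*exp(-3*t)*sin(4*t).
Try x_p = A*exp(-t). Substituting into the equation and dividing by exp(-t) gives A = 3/20, so x_p = 3*exp(-t)/20.
General solution: x = 3*exp(-t)/20 + C1*cos(4*t)*exp(-3*t) + C2*exp(-3*t)*sin(4*t).
Apply the initial conditions: x(0) = 3/20 + C1 = -3 and x'(0) = -3/20 - 3*C1 + 4*C2 = 5. Solving gives C1 = -63/20, C2 = -43/40.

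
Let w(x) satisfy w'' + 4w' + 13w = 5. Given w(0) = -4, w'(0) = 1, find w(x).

w = 5/13 - 101*exp(-2*x)*sin(3*x)/39 - 57*cos(3*x)*exp(-2*x)/13

Characteristic equation r² + 4r + 13 = 0 has discriminant (4)² - 4·(13) = -36 < 0, so r = -2 ± 3i.
Hence w_h = C1*cos(3*x)*exp(-2*x) + C2*exp(-2*x)*sin(3*x).
For the particular solution try w_p = A0. Substituting and matching coefficients of each power of x gives A0 = 5/13, so w_p = 5/13.
General solution: w = 5/13 + C1*cos(3*x)*exp(-2*x) + C2*exp(-2*x)*sin(3*x).
Apply the initial conditions: w(0) = 5/13 + C1 = -4 and w'(0) = -2*C1 + 3*C2 = 1. Solving gives C1 = -57/13, C2 = -101/39.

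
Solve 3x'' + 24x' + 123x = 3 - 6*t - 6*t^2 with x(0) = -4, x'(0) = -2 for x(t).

Divide through by 3: x'' + 8x' + 41x = 1 - 2*t - 2*t^2.
Characteristic equation r² + 8r + 41 = 0 has discriminant (8)² - 4·(41) = -100 < 0, so r = -4 ± 5i.
Hence x_h = C1*cos(5*t)*exp(-4*t) + C2*exp(-4*t)*sin(5*t).
For the particular solution try x_p = A0 + A1*t + A2*t^2. Substituting and matching coefficients of each power of t gives A0 = 2245/68921, A1 = -50/1681, A2 = -2/41, so x_p = 2245/68921 - 50*t/1681 - 2*t^2/41.
General solution: x = 2245/68921 - 50*t/1681 - 2*t^2/41 + C1*cos(5*t)*exp(-4*t) + C2*exp(-4*t)*sin(5*t).
Apply the initial conditions: x(0) = 2245/68921 + C1 = -4 and x'(0) = -50/1681 - 4*C1 + 5*C2 = -2. Solving gives C1 = -277929/68921, C2 = -1247508/344605.

x = 2245/68921 - 50*t/1681 - 2*t**2/41 - 1247508*exp(-4*t)*sin(5*t)/344605 - 277929*cos(5*t)*exp(-4*t)/68921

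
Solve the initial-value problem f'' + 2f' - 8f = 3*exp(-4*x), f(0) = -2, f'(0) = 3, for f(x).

f = -5*exp(-4*x)/4 - 3*exp(2*x)/4 - x*exp(-4*x)/2

Characteristic equation r² + 2r - 8 = 0 factors as (r - 2)(r + 4) = 0, so r = 2, -4.
Hence f_h = C1*exp(2*x) + C2*exp(-4*x).
Since exp(-4*x) solves the homogeneous equation (r = -4 is a root of multiplicity 1), multiply the trial by x. Try f_p = A*x*exp(-4*x). Substituting into the equation and dividing by exp(-4*x) gives A = -1/2, so f_p = -x*exp(-4*x)/2.
General solution: f = C1*exp(2*x) + C2*exp(-4*x) - x*exp(-4*x)/2.
Apply the initial conditions: f(0) = C1 + C2 = -2 and f'(0) = -1/2 - 4*C2 + 2*C1 = 3. Solving gives C1 = -3/4, C2 = -5/4.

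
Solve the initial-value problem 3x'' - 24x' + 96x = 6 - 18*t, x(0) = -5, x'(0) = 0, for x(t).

x = 1/64 - 3*t/16 - 321*cos(4*t)*exp(4*t)/64 + 81*exp(4*t)*sin(4*t)/16

Divide through by 3: x'' - 8x' + 32x = 2 - 6*t.
Characteristic equation r² - 8r + 32 = 0 has discriminant (-8)² - 4·(32) = -64 < 0, so r = 4 ± 4i.
Hence x_h = C1*cos(4*t)*exp(4*t) + C2*exp(4*t)*sin(4*t).
For the particular solution try x_p = A0 + A1*t. Substituting and matching coefficients of each power of t gives A0 = 1/64, A1 = -3/16, so x_p = 1/64 - 3*t/16.
General solution: x = 1/64 - 3*t/16 + C1*cos(4*t)*exp(4*t) + C2*exp(4*t)*sin(4*t).
Apply the initial conditions: x(0) = 1/64 + C1 = -5 and x'(0) = -3/16 + 4*C1 + 4*C2 = 0. Solving gives C1 = -321/64, C2 = 81/16.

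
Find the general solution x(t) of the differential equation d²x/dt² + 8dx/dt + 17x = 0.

x = C1*cos(t)*exp(-4*t) + C2*exp(-4*t)*sin(t)

Characteristic equation r² + 8r + 17 = 0 has discriminant (8)² - 4·(17) = -4 < 0, so r = -4 ± i.
Hence x_h = C1*cos(t)*exp(-4*t) + C2*exp(-4*t)*sin(t).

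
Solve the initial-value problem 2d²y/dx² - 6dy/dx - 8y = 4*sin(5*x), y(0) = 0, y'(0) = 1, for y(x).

Divide through by 2: y'' - 3y' - 4y = 2*sin(5*x).
Characteristic equation r² - 3r - 4 = 0 factors as (r - 4)(r + 1) = 0, so r = 4, -1.
Hence y_h = C1*exp(4*x) + C2*exp(-x).
Try y_p = A*cos(5*x) + B*sin(5*x). Substituting and equating the coefficients of cos(5x) and sin(5x) gives A = 15/533, B = -29/533, so y_p = -29*sin(5*x)/533 + 15*cos(5*x)/533.
General solution: y = -29*sin(5*x)/533 + 15*cos(5*x)/533 + C1*exp(4*x) + C2*exp(-x).
Apply the initial conditions: y(0) = 15/533 + C1 + C2 = 0 and y'(0) = -145/533 - C2 + 4*C1 = 1. Solving gives C1 = 51/205, C2 = -18/65.

y = -29*sin(5*x)/533 - 18*exp(-x)/65 + 15*cos(5*x)/533 + 51*exp(4*x)/205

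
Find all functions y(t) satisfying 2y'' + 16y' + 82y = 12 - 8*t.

y = 278/1681 - 4*t/41 + C1*cos(5*t)*exp(-4*t) + C2*exp(-4*t)*sin(5*t)

Divide through by 2: y'' + 8y' + 41y = 6 - 4*t.
Characteristic equation r² + 8r + 41 = 0 has discriminant (8)² - 4·(41) = -100 < 0, so r = -4 ± 5i.
Hence y_h = C1*cos(5*t)*exp(-4*t) + C2*exp(-4*t)*sin(5*t).
For the particular solution try y_p = A0 + A1*t. Substituting and matching coefficients of each power of t gives A0 = 278/1681, A1 = -4/41, so y_p = 278/1681 - 4*t/41.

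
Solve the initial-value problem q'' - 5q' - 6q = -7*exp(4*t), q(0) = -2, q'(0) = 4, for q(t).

Characteristic equation r² - 5r - 6 = 0 factors as (r + 1)(r - 6) = 0, so r = -1, 6.
Hence q_h = C1*exp(-t) + C2*exp(6*t).
Try q_p = A*exp(4*t). Substituting into the equation and dividing by exp(4*t) gives A = 7/10, so q_p = 7*exp(4*t)/10.
General solution: q = 7*exp(4*t)/10 + C1*exp(-t) + C2*exp(6*t).
Apply the initial conditions: q(0) = 7/10 + C1 + C2 = -2 and q'(0) = 14/5 - C1 + 6*C2 = 4. Solving gives C1 = -87/35, C2 = -3/14.

q = -87*exp(-t)/35 - 3*exp(6*t)/14 + 7*exp(4*t)/10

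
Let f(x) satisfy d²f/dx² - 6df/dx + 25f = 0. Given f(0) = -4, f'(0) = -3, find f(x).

Characteristic equation r² - 6r + 25 = 0 has discriminant (-6)² - 4·(25) = -64 < 0, so r = 3 ± 4i.
Hence f_h = C1*cos(4*x)*exp(3*x) + C2*exp(3*x)*sin(4*x).
Apply the initial conditions: f(0) = C1 = -4 and f'(0) = 3*C1 + 4*C2 = -3. Solving gives C1 = -4, C2 = 9/4.

f = -4*cos(4*x)*exp(3*x) + 9*exp(3*x)*sin(4*x)/4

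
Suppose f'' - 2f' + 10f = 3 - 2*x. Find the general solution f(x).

Characteristic equation r² - 2r + 10 = 0 has discriminant (-2)² - 4·(10) = -36 < 0, so r = 1 ± 3i.
Hence f_h = C1*cos(3*x)*exp(x) + C2*exp(x)*sin(3*x).
For the particular solution try f_p = A0 + A1*x. Substituting and matching coefficients of each power of x gives A0 = 13/50, A1 = -1/5, so f_p = 13/50 - x/5.

f = 13/50 - x/5 + C1*cos(3*x)*exp(x) + C2*exp(x)*sin(3*x)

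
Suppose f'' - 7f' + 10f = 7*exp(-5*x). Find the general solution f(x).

Characteristic equation r² - 7r + 10 = 0 factors as (r - 5)(r - 2) = 0, so r = 5, 2.
Hence f_h = C1*exp(5*x) + C2*exp(2*x).
Try f_p = A*exp(-5*x). Substituting into the equation and dividing by exp(-5*x) gives A = 1/10, so f_p = exp(-5*x)/10.

f = exp(-5*x)/10 + C1*exp(5*x) + C2*exp(2*x)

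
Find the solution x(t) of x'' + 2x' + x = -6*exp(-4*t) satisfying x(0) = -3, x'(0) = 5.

Characteristic equation r² + 2r + 1 = 0 has discriminant (2)² - 4·(1) = 0, so r = -1 is a repeated root.
Hence x_h = (C1 + C2*t)*exp(-t).
Try x_p = A*exp(-4*t). Substituting into the equation and dividing by exp(-4*t) gives A = -2/3, so x_p = -2*exp(-4*t)/3.
General solution: x = -2*exp(-4*t)/3 + C1*exp(-t) + C2*t*exp(-t).
Apply the initial conditions: x(0) = -2/3 + C1 = -3 and x'(0) = 8/3 + C2 - C1 = 5. Solving gives C1 = -7/3, C2 = 0.

x = -7*exp(-t)/3 - 2*exp(-4*t)/3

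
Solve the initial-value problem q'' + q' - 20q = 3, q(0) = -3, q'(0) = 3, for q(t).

q = -3/20 - 8*exp(-5*t)/5 - 5*exp(4*t)/4

Characteristic equation r² + r - 20 = 0 factors as (r + 5)(r - 4) = 0, so r = -5, 4.
Hence q_h = C1*exp(-5*t) + C2*exp(4*t).
For the particular solution try q_p = A0. Substituting and matching coefficients of each power of t gives A0 = -3/20, so q_p = -3/20.
General solution: q = -3/20 + C1*exp(-5*t) + C2*exp(4*t).
Apply the initial conditions: q(0) = -3/20 + C1 + C2 = -3 and q'(0) = -5*C1 + 4*C2 = 3. Solving gives C1 = -8/5, C2 = -5/4.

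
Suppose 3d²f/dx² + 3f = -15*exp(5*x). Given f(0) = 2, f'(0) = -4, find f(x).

f = -79*sin(x)/26 - 5*exp(5*x)/26 + 57*cos(x)/26

Divide through by 3: f'' + f = -5*exp(5*x).
Characteristic equation r² + 1 = 0 has discriminant (0)² - 4·(1) = -4 < 0, so r = ± i.
Hence f_h = C1*cos(x) + C2*sin(x).
Try f_p = A*exp(5*x). Substituting into the equation and dividing by exp(5*x) gives A = -5/26, so f_p = -5*exp(5*x)/26.
General solution: f = -5*exp(5*x)/26 + C1*cos(x) + C2*sin(x).
Apply the initial conditions: f(0) = -5/26 + C1 = 2 and f'(0) = -25/26 + C2 = -4. Solving gives C1 = 57/26, C2 = -79/26.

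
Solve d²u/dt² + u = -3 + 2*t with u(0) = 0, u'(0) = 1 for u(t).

u = -3 - sin(t) + 2*t + 3*cos(t)

Characteristic equation r² + 1 = 0 has discriminant (0)² - 4·(1) = -4 < 0, so r = ± i.
Hence u_h = C1*cos(t) + C2*sin(t).
For the particular solution try u_p = A0 + A1*t. Substituting and matching coefficients of each power of t gives A0 = -3, A1 = 2, so u_p = -3 + 2*t.
General solution: u = -3 + 2*t + C1*cos(t) + C2*sin(t).
Apply the initial conditions: u(0) = -3 + C1 = 0 and u'(0) = 2 + C2 = 1. Solving gives C1 = 3, C2 = -1.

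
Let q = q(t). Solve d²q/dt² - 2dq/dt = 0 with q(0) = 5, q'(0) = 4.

Characteristic equation r² - 2r = 0 factors as (r - 2)r = 0, so r = 2, 0.
Hence q_h = C1*exp(2*t) + C2.
Apply the initial conditions: q(0) = C1 + C2 = 5 and q'(0) = 2*C1 = 4. Solving gives C1 = 2, C2 = 3.

q = 3 + 2*exp(2*t)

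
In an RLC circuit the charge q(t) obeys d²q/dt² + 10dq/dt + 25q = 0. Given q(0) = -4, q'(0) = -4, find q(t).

q = -4*exp(-5*t) - 24*t*exp(-5*t)

Characteristic equation r² + 10r + 25 = 0 has discriminant (10)² - 4·(25) = 0, so r = -5 is a repeated root.
Hence q_h = (C1 + C2*t)*exp(-5*t).
Apply the initial conditions: q(0) = C1 = -4 and q'(0) = C2 - 5*C1 = -4. Solving gives C1 = -4, C2 = -24.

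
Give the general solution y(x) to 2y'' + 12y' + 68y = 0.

Divide through by 2: y'' + 6y' + 34y = 0.
Characteristic equation r² + 6r + 34 = 0 has discriminant (6)² - 4·(34) = -100 < 0, so r = -3 ± 5i.
Hence y_h = C1*cos(5*x)*exp(-3*x) + C2*exp(-3*x)*sin(5*x).

y = C1*cos(5*x)*exp(-3*x) + C2*exp(-3*x)*sin(5*x)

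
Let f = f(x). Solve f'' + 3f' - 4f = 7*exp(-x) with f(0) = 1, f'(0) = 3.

Characteristic equation r² + 3r - 4 = 0 factors as (r - 1)(r + 4) = 0, so r = 1, -4.
Hence f_h = C1*exp(x) + C2*exp(-4*x).
Try f_p = A*exp(-x). Substituting into the equation and dividing by exp(-x) gives A = -7/6, so f_p = -7*exp(-x)/6.
General solution: f = -7*exp(-x)/6 + C1*exp(x) + C2*exp(-4*x).
Apply the initial conditions: f(0) = -7/6 + C1 + C2 = 1 and f'(0) = 7/6 + C1 - 4*C2 = 3. Solving gives C1 = 21/10, C2 = 1/15.

f = -7*exp(-x)/6 + exp(-4*x)/15 + 21*exp(x)/10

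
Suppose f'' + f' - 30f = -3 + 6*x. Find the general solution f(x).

Characteristic equation r² + r - 30 = 0 factors as (r + 6)(r - 5) = 0, so r = -6, 5.
Hence f_h = C1*exp(-6*x) + C2*exp(5*x).
For the particular solution try f_p = A0 + A1*x. Substituting and matching coefficients of each power of x gives A0 = 7/75, A1 = -1/5, so f_p = 7/75 - x/5.

f = 7/75 - x/5 + C1*exp(-6*x) + C2*exp(5*x)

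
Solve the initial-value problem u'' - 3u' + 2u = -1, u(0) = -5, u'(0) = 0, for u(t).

Characteristic equation r² - 3r + 2 = 0 factors as (r - 2)(r - 1) = 0, so r = 2, 1.
Hence u_h = C1*exp(2*t) + C2*exp(t).
For the particular solution try u_p = A0. Substituting and matching coefficients of each power of t gives A0 = -1/2, so u_p = -1/2.
General solution: u = -1/2 + C1*exp(2*t) + C2*exp(t).
Apply the initial conditions: u(0) = -1/2 + C1 + C2 = -5 and u'(0) = C2 + 2*C1 = 0. Solving gives C1 = 9/2, C2 = -9.

u = -1/2 - 9*exp(t) + 9*exp(2*t)/2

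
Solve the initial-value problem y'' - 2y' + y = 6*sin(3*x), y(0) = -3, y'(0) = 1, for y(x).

y = -84*exp(x)/25 - 12*sin(3*x)/25 + 9*cos(3*x)/25 + 29*x*exp(x)/5

Characteristic equation r² - 2r + 1 = 0 has discriminant (-2)² - 4·(1) = 0, so r = 1 is a repeated root.
Hence y_h = (C1 + C2*x)*exp(x).
Try y_p = A*cos(3*x) + B*sin(3*x). Substituting and equating the coefficients of cos(3x) and sin(3x) gives A = 9/25, B = -12/25, so y_p = -12*sin(3*x)/25 + 9*cos(3*x)/25.
General solution: y = -12*sin(3*x)/25 + 9*cos(3*x)/25 + C1*exp(x) + C2*x*exp(x).
Apply the initial conditions: y(0) = 9/25 + C1 = -3 and y'(0) = -36/25 + C1 + C2 = 1. Solving gives C1 = -84/25, C2 = 29/5.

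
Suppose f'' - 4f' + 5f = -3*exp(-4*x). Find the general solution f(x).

f = -3*exp(-4*x)/37 + C1*cos(x)*exp(2*x) + C2*exp(2*x)*sin(x)

Characteristic equation r² - 4r + 5 = 0 has discriminant (-4)² - 4·(5) = -4 < 0, so r = 2 ± i.
Hence f_h = C1*cos(x)*exp(2*x) + C2*exp(2*x)*sin(x).
Try f_p = A*exp(-4*x). Substituting into the equation and dividing by exp(-4*x) gives A = -3/37, so f_p = -3*exp(-4*x)/37.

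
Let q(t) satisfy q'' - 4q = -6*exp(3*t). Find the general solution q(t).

Characteristic equation r² - 4 = 0 factors as (r + 2)(r - 2) = 0, so r = -2, 2.
Hence q_h = C1*exp(-2*t) + C2*exp(2*t).
Try q_p = A*exp(3*t). Substituting into the equation and dividing by exp(3*t) gives A = -6/5, so q_p = -6*exp(3*t)/5.

q = -6*exp(3*t)/5 + C1*exp(-2*t) + C2*exp(2*t)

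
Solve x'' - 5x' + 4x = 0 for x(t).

Characteristic equation r² - 5r + 4 = 0 factors as (r - 4)(r - 1) = 0, so r = 4, 1.
Hence x_h = C1*exp(4*t) + C2*exp(t).

x = C1*exp(4*t) + C2*exp(t)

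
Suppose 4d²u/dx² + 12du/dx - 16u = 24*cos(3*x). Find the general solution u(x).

Divide through by 4: u'' + 3u' - 4u = 6*cos(3*x).
Characteristic equation r² + 3r - 4 = 0 factors as (r - 1)(r + 4) = 0, so r = 1, -4.
Hence u_h = C1*exp(x) + C2*exp(-4*x).
Try u_p = A*cos(3*x) + B*sin(3*x). Substituting and equating the coefficients of cos(3x) and sin(3x) gives A = -39/125, B = 27/125, so u_p = -39*cos(3*x)/125 + 27*sin(3*x)/125.

u = -39*cos(3*x)/125 + 27*sin(3*x)/125 + C1*exp(x) + C2*exp(-4*x)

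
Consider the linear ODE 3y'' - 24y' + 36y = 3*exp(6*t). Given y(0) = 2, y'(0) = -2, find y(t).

y = -25*exp(6*t)/16 + 57*exp(2*t)/16 + t*exp(6*t)/4

Divide through by 3: y'' - 8y' + 12y = exp(6*t).
Characteristic equation r² - 8r + 12 = 0 factors as (r - 2)(r - 6) = 0, so r = 2, 6.
Hence y_h = C1*exp(2*t) + C2*exp(6*t).
Since exp(6*t) solves the homogeneous equation (r = 6 is a root of multiplicity 1), multiply the trial by t. Try y_p = A*t*exp(6*t). Substituting into the equation and dividing by exp(6*t) gives A = 1/4, so y_p = t*exp(6*t)/4.
General solution: y = C1*exp(2*t) + C2*exp(6*t) + t*exp(6*t)/4.
Apply the initial conditions: y(0) = C1 + C2 = 2 and y'(0) = 1/4 + 2*C1 + 6*C2 = -2. Solving gives C1 = 57/16, C2 = -25/16.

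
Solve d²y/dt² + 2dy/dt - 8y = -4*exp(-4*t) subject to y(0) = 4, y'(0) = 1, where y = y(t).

y = 23*exp(-4*t)/18 + 49*exp(2*t)/18 + 2*t*exp(-4*t)/3

Characteristic equation r² + 2r - 8 = 0 factors as (r + 4)(r - 2) = 0, so r = -4, 2.
Hence y_h = C1*exp(-4*t) + C2*exp(2*t).
Since exp(-4*t) solves the homogeneous equation (r = -4 is a root of multiplicity 1), multiply the trial by t. Try y_p = A*t*exp(-4*t). Substituting into the equation and dividing by exp(-4*t) gives A = 2/3, so y_p = 2*t*exp(-4*t)/3.
General solution: y = C1*exp(-4*t) + C2*exp(2*t) + 2*t*exp(-4*t)/3.
Apply the initial conditions: y(0) = C1 + C2 = 4 and y'(0) = 2/3 - 4*C1 + 2*C2 = 1. Solving gives C1 = 23/18, C2 = 49/18.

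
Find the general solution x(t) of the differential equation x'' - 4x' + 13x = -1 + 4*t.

x = 3/169 + 4*t/13 + C1*cos(3*t)*exp(2*t) + C2*exp(2*t)*sin(3*t)

Characteristic equation r² - 4r + 13 = 0 has discriminant (-4)² - 4·(13) = -36 < 0, so r = 2 ± 3i.
Hence x_h = C1*cos(3*t)*exp(2*t) + C2*exp(2*t)*sin(3*t).
For the particular solution try x_p = A0 + A1*t. Substituting and matching coefficients of each power of t gives A0 = 3/169, A1 = 4/13, so x_p = 3/169 + 4*t/13.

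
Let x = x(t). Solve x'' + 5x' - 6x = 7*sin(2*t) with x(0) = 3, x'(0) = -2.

x = -7*cos(2*t)/20 - 7*sin(2*t)/20 + 93*exp(-6*t)/140 + 94*exp(t)/35

Characteristic equation r² + 5r - 6 = 0 factors as (r + 6)(r - 1) = 0, so r = -6, 1.
Hence x_h = C1*exp(-6*t) + C2*exp(t).
Try x_p = A*cos(2*t) + B*sin(2*t). Substituting and equating the coefficients of cos(2t) and sin(2t) gives A = -7/20, B = -7/20, so x_p = -7*cos(2*t)/20 - 7*sin(2*t)/20.
General solution: x = -7*cos(2*t)/20 - 7*sin(2*t)/20 + C1*exp(-6*t) + C2*exp(t).
Apply the initial conditions: x(0) = -7/20 + C1 + C2 = 3 and x'(0) = -7/10 + C2 - 6*C1 = -2. Solving gives C1 = 93/140, C2 = 94/35.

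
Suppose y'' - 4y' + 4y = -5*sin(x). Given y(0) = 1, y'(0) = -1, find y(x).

Characteristic equation r² - 4r + 4 = 0 has discriminant (-4)² - 4·(4) = 0, so r = 2 is a repeated root.
Hence y_h = (C1 + C2*x)*exp(2*x).
Try y_p = A*cos(x) + B*sin(x). Substituting and equating the coefficients of cos(x) and sin(x) gives A = -4/5, B = -3/5, so y_p = -4*cos(x)/5 - 3*sin(x)/5.
General solution: y = -4*cos(x)/5 - 3*sin(x)/5 + C1*exp(2*x) + C2*x*exp(2*x).
Apply the initial conditions: y(0) = -4/5 + C1 = 1 and y'(0) = -3/5 + C2 + 2*C1 = -1. Solving gives C1 = 9/5, C2 = -4.

y = -4*cos(x)/5 - 3*sin(x)/5 + 9*exp(2*x)/5 - 4*x*exp(2*x)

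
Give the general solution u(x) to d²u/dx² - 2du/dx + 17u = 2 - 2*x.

Characteristic equation r² - 2r + 17 = 0 has discriminant (-2)² - 4·(17) = -64 < 0, so r = 1 ± 4i.
Hence u_h = C1*cos(4*x)*exp(x) + C2*exp(x)*sin(4*x).
For the particular solution try u_p = A0 + A1*x. Substituting and matching coefficients of each power of x gives A0 = 30/289, A1 = -2/17, so u_p = 30/289 - 2*x/17.

u = 30/289 - 2*x/17 + C1*cos(4*x)*exp(x) + C2*exp(x)*sin(4*x)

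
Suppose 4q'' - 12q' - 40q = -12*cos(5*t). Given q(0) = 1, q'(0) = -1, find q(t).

Divide through by 4: q'' - 3q' - 10q = -3*cos(5*t).
Characteristic equation r² - 3r - 10 = 0 factors as (r + 2)(r - 5) = 0, so r = -2, 5.
Hence q_h = C1*exp(-2*t) + C2*exp(5*t).
Try q_p = A*cos(5*t) + B*sin(5*t). Substituting and equating the coefficients of cos(5t) and sin(5t) gives A = 21/290, B = 9/290, so q_p = 9*sin(5*t)/290 + 21*cos(5*t)/290.
General solution: q = 9*sin(5*t)/290 + 21*cos(5*t)/290 + C1*exp(-2*t) + C2*exp(5*t).
Apply the initial conditions: q(0) = 21/290 + C1 + C2 = 1 and q'(0) = 9/58 - 2*C1 + 5*C2 = -1. Solving gives C1 = 24/29, C2 = 1/10.

q = exp(5*t)/10 + 9*sin(5*t)/290 + 21*cos(5*t)/290 + 24*exp(-2*t)/29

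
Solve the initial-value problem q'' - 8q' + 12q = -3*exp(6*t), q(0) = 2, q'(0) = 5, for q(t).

Characteristic equation r² - 8r + 12 = 0 factors as (r - 2)(r - 6) = 0, so r = 2, 6.
Hence q_h = C1*exp(2*t) + C2*exp(6*t).
Since exp(6*t) solves the homogeneous equation (r = 6 is a root of multiplicity 1), multiply the trial by t. Try q_p = A*t*exp(6*t). Substituting into the equation and dividing by exp(6*t) gives A = -3/4, so q_p = -3*t*exp(6*t)/4.
General solution: q = C1*exp(2*t) + C2*exp(6*t) - 3*t*exp(6*t)/4.
Apply the initial conditions: q(0) = C1 + C2 = 2 and q'(0) = -3/4 + 2*C1 + 6*C2 = 5. Solving gives C1 = 25/16, C2 = 7/16.

q = 7*exp(6*t)/16 + 25*exp(2*t)/16 - 3*t*exp(6*t)/4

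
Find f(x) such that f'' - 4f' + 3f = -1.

Characteristic equation r² - 4r + 3 = 0 factors as (r - 1)(r - 3) = 0, so r = 1, 3.
Hence f_h = C1*exp(x) + C2*exp(3*x).
For the particular solution try f_p = A0. Substituting and matching coefficients of each power of x gives A0 = -1/3, so f_p = -1/3.

f = -1/3 + C1*exp(x) + C2*exp(3*x)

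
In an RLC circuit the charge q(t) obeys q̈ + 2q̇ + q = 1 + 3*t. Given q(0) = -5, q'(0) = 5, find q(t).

q = -5 + 3*t + 2*t*exp(-t)

Characteristic equation r² + 2r + 1 = 0 has discriminant (2)² - 4·(1) = 0, so r = -1 is a repeated root.
Hence q_h = (C1 + C2*t)*exp(-t).
For the particular solution try q_p = A0 + A1*t. Substituting and matching coefficients of each power of t gives A0 = -5, A1 = 3, so q_p = -5 + 3*t.
General solution: q = -5 + 3*t + C1*exp(-t) + C2*t*exp(-t).
Apply the initial conditions: q(0) = -5 + C1 = -5 and q'(0) = 3 + C2 - C1 = 5. Solving gives C1 = 0, C2 = 2.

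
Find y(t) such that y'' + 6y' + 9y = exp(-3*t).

Characteristic equation r² + 6r + 9 = 0 has discriminant (6)² - 4·(9) = 0, so r = -3 is a repeated root.
Hence y_h = (C1 + C2*t)*exp(-3*t).
Since exp(-3*t) solves the homogeneous equation (r = -3 is a root of multiplicity 2), multiply the trial by t^2. Try y_p = A*t^2*exp(-3*t). Substituting into the equation and dividing by exp(-3*t) gives A = 1/2, so y_p = t^2*exp(-3*t)/2.

y = C1*exp(-3*t) + t**2*exp(-3*t)/2 + C2*t*exp(-3*t)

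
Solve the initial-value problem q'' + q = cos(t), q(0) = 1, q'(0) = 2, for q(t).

q = 2*sin(t) + t*sin(t)/2 + cos(t)

Characteristic equation r² + 1 = 0 has discriminant (0)² - 4·(1) = -4 < 0, so r = ± i.
Hence q_h = C1*cos(t) + C2*sin(t).
Since ±1i are characteristic roots, multiply the trial by t. Try q_p = t*(A*cos(t) + B*sin(t)). Substituting and equating the coefficients of cos(t) and sin(t) gives A = 0, B = 1/2, so q_p = t*sin(t)/2.
General solution: q = C1*cos(t) + C2*sin(t) + t*sin(t)/2.
Apply the initial conditions: q(0) = C1 = 1 and q'(0) = C2 = 2. Solving gives C1 = 1, C2 = 2.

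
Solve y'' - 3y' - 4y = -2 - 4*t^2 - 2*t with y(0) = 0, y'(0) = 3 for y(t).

y = 7/4 + t**2 - t - 11*exp(-t)/5 + 9*exp(4*t)/20

Characteristic equation r² - 3r - 4 = 0 factors as (r + 1)(r - 4) = 0, so r = -1, 4.
Hence y_h = C1*exp(-t) + C2*exp(4*t).
For the particular solution try y_p = A0 + A1*t + A2*t^2. Substituting and matching coefficients of each power of t gives A0 = 7/4, A1 = -1, A2 = 1, so y_p = 7/4 + t^2 - t.
General solution: y = 7/4 + t^2 - t + C1*exp(-t) + C2*exp(4*t).
Apply the initial conditions: y(0) = 7/4 + C1 + C2 = 0 and y'(0) = -1 - C1 + 4*C2 = 3. Solving gives C1 = -11/5, C2 = 9/20.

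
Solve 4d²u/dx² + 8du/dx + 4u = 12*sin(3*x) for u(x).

Divide through by 4: u'' + 2u' + u = 3*sin(3*x).
Characteristic equation r² + 2r + 1 = 0 has discriminant (2)² - 4·(1) = 0, so r = -1 is a repeated root.
Hence u_h = (C1 + C2*x)*exp(-x).
Try u_p = A*cos(3*x) + B*sin(3*x). Substituting and equating the coefficients of cos(3x) and sin(3x) gives A = -9/50, B = -6/25, so u_p = -9*cos(3*x)/50 - 6*sin(3*x)/25.

u = -9*cos(3*x)/50 - 6*sin(3*x)/25 + C1*exp(-x) + C2*x*exp(-x)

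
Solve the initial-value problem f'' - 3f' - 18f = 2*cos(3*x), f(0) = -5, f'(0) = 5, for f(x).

Characteristic equation r² - 3r - 18 = 0 factors as (r + 3)(r - 6) = 0, so r = -3, 6.
Hence f_h = C1*exp(-3*x) + C2*exp(6*x).
Try f_p = A*cos(3*x) + B*sin(3*x). Substituting and equating the coefficients of cos(3x) and sin(3x) gives A = -1/15, B = -1/45, so f_p = -cos(3*x)/15 - sin(3*x)/45.
General solution: f = -cos(3*x)/15 - sin(3*x)/45 + C1*exp(-3*x) + C2*exp(6*x).
Apply the initial conditions: f(0) = -1/15 + C1 + C2 = -5 and f'(0) = -1/15 - 3*C1 + 6*C2 = 5. Solving gives C1 = -104/27, C2 = -146/135.

f = -146*exp(6*x)/135 - 104*exp(-3*x)/27 - cos(3*x)/15 - sin(3*x)/45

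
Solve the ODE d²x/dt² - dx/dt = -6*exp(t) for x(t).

Characteristic equation r² - r = 0 factors as (r - 1)r = 0, so r = 1, 0.
Hence x_h = C1*exp(t) + C2.
Since exp(t) solves the homogeneous equation (r = 1 is a root of multiplicity 1), multiply the trial by t. Try x_p = A*t*exp(t). Substituting into the equation and dividing by exp(t) gives A = -6, so x_p = -6*t*exp(t).

x = C2 + C1*exp(t) - 6*t*exp(t)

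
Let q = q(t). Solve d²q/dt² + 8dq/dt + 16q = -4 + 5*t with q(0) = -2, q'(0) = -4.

q = -13/32 - 51*exp(-4*t)/32 + 5*t/16 - 171*t*exp(-4*t)/16

Characteristic equation r² + 8r + 16 = 0 has discriminant (8)² - 4·(16) = 0, so r = -4 is a repeated root.
Hence q_h = (C1 + C2*t)*exp(-4*t).
For the particular solution try q_p = A0 + A1*t. Substituting and matching coefficients of each power of t gives A0 = -13/32, A1 = 5/16, so q_p = -13/32 + 5*t/16.
General solution: q = -13/32 + 5*t/16 + C1*exp(-4*t) + C2*t*exp(-4*t).
Apply the initial conditions: q(0) = -13/32 + C1 = -2 and q'(0) = 5/16 + C2 - 4*C1 = -4. Solving gives C1 = -51/32, C2 = -171/16.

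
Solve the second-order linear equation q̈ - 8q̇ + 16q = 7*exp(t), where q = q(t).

Characteristic equation r² - 8r + 16 = 0 has discriminant (-8)² - 4·(16) = 0, so r = 4 is a repeated root.
Hence q_h = (C1 + C2*t)*exp(4*t).
Try q_p = A*exp(t). Substituting into the equation and dividing by exp(t) gives A = 7/9, so q_p = 7*exp(t)/9.

q = 7*exp(t)/9 + C1*exp(4*t) + C2*t*exp(4*t)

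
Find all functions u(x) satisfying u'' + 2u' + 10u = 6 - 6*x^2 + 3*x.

Characteristic equation r² + 2r + 10 = 0 has discriminant (2)² - 4·(10) = -36 < 0, so r = -1 ± 3i.
Hence u_h = C1*cos(3*x)*exp(-x) + C2*exp(-x)*sin(3*x).
For the particular solution try u_p = A0 + A1*x + A2*x^2. Substituting and matching coefficients of each power of x gives A0 = 153/250, A1 = 27/50, A2 = -3/5, so u_p = 153/250 - 3*x^2/5 + 27*x/50.

u = 153/250 - 3*x**2/5 + 27*x/50 + C1*cos(3*x)*exp(-x) + C2*exp(-x)*sin(3*x)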